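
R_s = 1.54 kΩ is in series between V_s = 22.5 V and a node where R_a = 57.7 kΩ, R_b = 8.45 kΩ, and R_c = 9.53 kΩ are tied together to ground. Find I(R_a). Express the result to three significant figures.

I ≈ 0.285 mA

Parallel bank: R_p = 1/(1/57.7 + 1/8.45 + 1/9.53) = 4.156 kΩ.
Node voltage V_A = V_s · R_p/(R_s + R_p) = 22.5 × 0.7296 = 16.42 V.
I(R_a) = V_A / R_a = 16.42/57.7 = 0.2845 mA.
(Equivalently: I_total = 3.950 mA, then current-divider fraction G_k/ΣG = 0.07203.)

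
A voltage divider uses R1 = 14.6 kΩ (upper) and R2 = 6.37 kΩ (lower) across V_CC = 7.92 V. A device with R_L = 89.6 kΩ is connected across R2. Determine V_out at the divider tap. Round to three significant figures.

V_out ≈ 2.29 V

R2 ‖ R_L = (6.37 × 89.6)/(6.37 + 89.6) = 5.947 kΩ.
Then V_out = V_CC · R2'/(R1 + R2') = 7.92 × 5.947/20.55 = 2.292 V.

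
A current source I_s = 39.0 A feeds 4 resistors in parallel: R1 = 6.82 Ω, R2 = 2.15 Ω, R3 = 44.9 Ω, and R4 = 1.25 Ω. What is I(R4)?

ΣG = 1/6.82 + 1/2.15 + 1/44.9 + 1/1.25 = 1.434.
By the current-divider rule, I = I_s · G_k/ΣG = 39.0 × 0.5579 = 21.76 A.

I ≈ 21.8 A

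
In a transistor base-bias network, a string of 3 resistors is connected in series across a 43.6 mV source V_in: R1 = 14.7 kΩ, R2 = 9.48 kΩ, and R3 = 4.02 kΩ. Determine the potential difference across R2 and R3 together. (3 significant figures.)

V ≈ 20.9 mV

Total series resistance ΣR = 14.7 + 9.48 + 4.02 = 28.20 kΩ.
R_{R2..R3} = 9.48 + 4.02 = 13.50 kΩ.
Voltage divider: V = V_in · (13.50 / 28.20) = 43.6 × 0.4787 = 20.87 mV.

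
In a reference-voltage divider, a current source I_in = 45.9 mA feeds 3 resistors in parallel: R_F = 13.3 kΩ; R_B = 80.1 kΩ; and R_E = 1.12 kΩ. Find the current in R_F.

I ≈ 3.52 mA

ΣG = 1/13.3 + 1/80.1 + 1/1.12 = 0.9805.
R_F takes the fraction G_k/ΣG = 0.07519/0.9805 = 0.07668, so I = 45.9 × 0.07668 = 3.520 mA.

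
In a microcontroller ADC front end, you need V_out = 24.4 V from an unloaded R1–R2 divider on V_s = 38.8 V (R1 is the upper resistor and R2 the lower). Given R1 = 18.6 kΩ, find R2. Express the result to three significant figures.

The divider ratio is R2/(R1+R2) = 24.4/38.8 = 0.6289.
So R2 = R1 · V_out/(V_s − V_out) = 18.6 × 24.4/(38.8 − 24.4) = 18.6 × 1.694 = 31.52 kΩ.

R2 ≈ 31.5 kΩ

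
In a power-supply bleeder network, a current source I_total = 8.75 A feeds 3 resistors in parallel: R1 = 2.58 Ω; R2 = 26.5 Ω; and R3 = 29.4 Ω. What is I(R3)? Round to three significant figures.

ΣG = 1/2.58 + 1/26.5 + 1/29.4 = 0.4593.
By the current-divider rule, I = I_total · G_k/ΣG = 8.75 × 0.07405 = 0.6479 A.

I ≈ 0.648 A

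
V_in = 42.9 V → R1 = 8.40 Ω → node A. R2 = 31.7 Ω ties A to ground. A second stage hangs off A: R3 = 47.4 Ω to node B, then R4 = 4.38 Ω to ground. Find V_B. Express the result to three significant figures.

V_B ≈ 2.54 V

The second stage (R3 + R4 = 51.78 Ω) loads node A in parallel with R2.
Effective lower resistance at A: R2 ‖ 51.78 = 19.66 Ω.
So V_A = 42.9 × 0.7007 = 30.06 V.
Stage 2 is unloaded, so V_B = V_A · R4/(R3+R4) = 30.06 × 4.38/51.78 = 2.543 V.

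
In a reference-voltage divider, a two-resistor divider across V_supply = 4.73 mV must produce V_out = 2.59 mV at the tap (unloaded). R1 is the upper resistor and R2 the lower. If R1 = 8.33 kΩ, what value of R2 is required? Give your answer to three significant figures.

Required fraction k = V_out/V_supply = 0.5476.
Rearranging, R2 = R1·k/(1−k) = 8.33 × 1.210 = 10.08 kΩ.

R2 ≈ 10.1 kΩ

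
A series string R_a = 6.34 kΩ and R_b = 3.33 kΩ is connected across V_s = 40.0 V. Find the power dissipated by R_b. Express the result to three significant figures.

P ≈ 57.0 mW

The common current is I = 40.0/9.670 = 4.137 mA.
P(R_b) = I²·R_b = (4.137)² × 3.33 = 56.98 mW.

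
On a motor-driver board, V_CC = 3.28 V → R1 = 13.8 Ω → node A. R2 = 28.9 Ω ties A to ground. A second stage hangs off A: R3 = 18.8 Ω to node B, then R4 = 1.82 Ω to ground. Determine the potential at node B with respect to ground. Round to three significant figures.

V_B ≈ 0.135 V

Looking into the second stage from A: R3 + R4 = 20.62 Ω appears in parallel with R2.
R2 ‖ (R3+R4) = 12.03 Ω.
First divider: V_A = V_CC · 12.03/(13.8 + 12.03) = 1.528 V.
Stage 2 is unloaded, so V_B = V_A · R4/(R3+R4) = 1.528 × 1.82/20.62 = 0.1349 V.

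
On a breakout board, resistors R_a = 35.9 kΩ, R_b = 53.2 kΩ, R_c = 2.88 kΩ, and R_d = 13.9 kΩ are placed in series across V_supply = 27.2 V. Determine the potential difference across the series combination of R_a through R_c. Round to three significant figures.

Total series resistance ΣR = 35.9 + 53.2 + 2.88 + 13.9 = 105.9 kΩ.
R_{R_a..R_c} = 35.9 + 53.2 + 2.88 = 91.98 kΩ.
Voltage divider: V = V_supply · (91.98 / 105.9) = 27.2 × 0.8687 = 23.63 V.

V ≈ 23.6 V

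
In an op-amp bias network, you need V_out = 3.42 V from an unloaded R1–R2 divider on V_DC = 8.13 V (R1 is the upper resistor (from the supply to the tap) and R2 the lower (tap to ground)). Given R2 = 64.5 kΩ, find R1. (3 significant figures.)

Required fraction k = V_out/V_DC = 0.4207.
R1 = R2·(1/k − 1) = 64.5 × 1.377 = 88.83 kΩ.

R1 ≈ 88.8 kΩ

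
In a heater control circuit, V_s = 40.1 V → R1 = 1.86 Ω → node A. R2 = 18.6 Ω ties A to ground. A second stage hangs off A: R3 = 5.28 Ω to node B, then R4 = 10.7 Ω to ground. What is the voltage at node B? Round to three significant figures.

Node A sees R2 in parallel with the series input of stage 2, R3 + R4 = 15.98 Ω.
Effective lower resistance at A: R2 ‖ 15.98 = 8.595 Ω.
V_A = 40.1 × 8.595/(1.86 + 8.595) = 32.97 V.
Stage 2 is unloaded, so V_B = V_A · R4/(R3+R4) = 32.97 × 10.7/15.98 = 22.07 V.

V_B ≈ 22.1 V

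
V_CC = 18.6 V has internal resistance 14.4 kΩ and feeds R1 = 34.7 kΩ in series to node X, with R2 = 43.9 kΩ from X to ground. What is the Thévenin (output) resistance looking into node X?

R1' = 14.4 + 34.7 = 49.10 kΩ (source resistance + R1).
Zeroing V_CC shorts the top of R1' to ground, so R_th = R1' ‖ R2 = 23.18 kΩ.

R_th ≈ 23.2 kΩ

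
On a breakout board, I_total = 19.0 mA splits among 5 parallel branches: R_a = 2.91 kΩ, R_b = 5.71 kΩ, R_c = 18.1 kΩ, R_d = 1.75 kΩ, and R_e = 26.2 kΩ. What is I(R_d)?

ΣG = 1/2.91 + 1/5.71 + 1/18.1 + 1/1.75 + 1/26.2 = 1.184.
R_d takes the fraction G_k/ΣG = 0.5714/1.184 = 0.4828, so I = 19.0 × 0.4828 = 9.173 mA.

I ≈ 9.17 mA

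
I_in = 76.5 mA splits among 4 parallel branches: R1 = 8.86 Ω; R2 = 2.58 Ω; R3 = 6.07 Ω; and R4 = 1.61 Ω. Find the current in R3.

I ≈ 9.80 mA

Conductances: ΣG = 1/8.86 + 1/2.58 + 1/6.07 + 1/1.61 = 1.286 (1/Ω).
Current divider: I(R3) = I_in · G_k/ΣG = 76.5 × (0.1647/1.286) = 76.5 × 0.1281 = 9.798 mA.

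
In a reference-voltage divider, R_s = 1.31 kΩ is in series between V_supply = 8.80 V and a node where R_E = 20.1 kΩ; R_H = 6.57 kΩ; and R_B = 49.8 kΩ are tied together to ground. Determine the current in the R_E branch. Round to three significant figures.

Parallel bank: R_p = 1/(1/20.1 + 1/6.57 + 1/49.8) = 4.504 kΩ.
V_A by voltage divider: V_A = 8.80 × 4.504/(1.31 + 4.504) = 6.817 V.
I(R_E) = V_A / R_E = 6.817/20.1 = 0.3392 mA.

I ≈ 0.339 mA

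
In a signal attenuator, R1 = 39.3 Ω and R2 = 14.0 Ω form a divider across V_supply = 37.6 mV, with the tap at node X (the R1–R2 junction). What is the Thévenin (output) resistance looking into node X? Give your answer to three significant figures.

R_th ≈ 10.3 Ω

Looking into X with the source shorted: R_th = R1·R2/(R1+R2) = 39.30 × 14.0/53.30 = 10.32 Ω.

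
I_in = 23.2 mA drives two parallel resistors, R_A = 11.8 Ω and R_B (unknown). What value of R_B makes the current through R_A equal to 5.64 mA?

R_B ≈ 3.79 Ω

Two-branch current divider: I_A = I_in · R_B/(R_A + R_B).
With f = 0.2431, R_B = R_A · f/(1−f) = 11.8 × 0.3212 = 3.790 Ω.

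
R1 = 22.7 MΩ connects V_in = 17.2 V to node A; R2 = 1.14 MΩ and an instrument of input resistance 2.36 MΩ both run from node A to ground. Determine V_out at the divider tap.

V_out ≈ 0.563 V

First combine the lower leg with the load: R2 ‖ R_L = 0.7687 MΩ.
Voltage divider with the loaded lower leg: V_out = 17.2 × 0.7687/(22.7 + 0.7687) = 17.2 × 0.03275 = 0.5634 V.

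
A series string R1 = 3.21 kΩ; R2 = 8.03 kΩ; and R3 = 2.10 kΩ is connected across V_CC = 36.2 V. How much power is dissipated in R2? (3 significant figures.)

ΣR = 13.34 kΩ → I = 36.2/13.34 = 2.714 mA.
P = I²R = 7.364 × 8.03 = 59.13 mW.

P ≈ 59.1 mW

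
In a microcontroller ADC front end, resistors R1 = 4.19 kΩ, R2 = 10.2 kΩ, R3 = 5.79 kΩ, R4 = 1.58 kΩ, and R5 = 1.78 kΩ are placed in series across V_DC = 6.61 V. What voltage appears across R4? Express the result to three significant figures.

V ≈ 0.444 V

Series total: ΣR = 4.19 + 10.2 + 5.79 + 1.58 + 1.78 = 23.54 kΩ.
By the voltage-divider rule, V = 6.61 × 1.580/23.54 = 0.4437 V.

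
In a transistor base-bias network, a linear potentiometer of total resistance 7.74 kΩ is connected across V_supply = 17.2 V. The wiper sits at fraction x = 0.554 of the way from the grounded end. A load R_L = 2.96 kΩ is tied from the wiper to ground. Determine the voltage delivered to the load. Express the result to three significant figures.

Lower segment x·R_p = 4.288 kΩ; upper segment (1−x)·R_p = 3.452 kΩ.
Lower segment in parallel with the load: 4.288 ‖ 2.96 = 1.751 kΩ.
Loaded-divider output: V_out = 17.2 × 0.3366 = 5.789 V.

V_out ≈ 5.79 V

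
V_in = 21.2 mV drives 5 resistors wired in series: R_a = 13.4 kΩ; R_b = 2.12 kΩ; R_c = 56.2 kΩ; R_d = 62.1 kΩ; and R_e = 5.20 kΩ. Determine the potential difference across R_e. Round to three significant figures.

Series total: ΣR = 13.4 + 2.12 + 56.2 + 62.1 + 5.20 = 139.0 kΩ.
V = V_in · R/ΣR = 21.2 × 0.03740 = 0.7930 mV.

V ≈ 0.793 mV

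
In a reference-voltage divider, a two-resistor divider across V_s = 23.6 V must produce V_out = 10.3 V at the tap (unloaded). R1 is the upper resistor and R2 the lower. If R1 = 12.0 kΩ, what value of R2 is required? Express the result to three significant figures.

R2 ≈ 9.29 kΩ

The divider ratio is R2/(R1+R2) = 10.3/23.6 = 0.4364.
So R2 = R1 · V_out/(V_s − V_out) = 12.0 × 10.3/(23.6 − 10.3) = 12.0 × 0.7744 = 9.293 kΩ.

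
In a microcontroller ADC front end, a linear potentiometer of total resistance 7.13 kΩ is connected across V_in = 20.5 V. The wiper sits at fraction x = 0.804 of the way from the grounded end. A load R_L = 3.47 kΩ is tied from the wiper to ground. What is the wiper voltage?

Split the track: R_lower = x·R_p = 5.733 kΩ, R_upper = (1−x)·R_p = 1.397 kΩ.
(x·R_p) ‖ R_L = 2.162 kΩ.
V_out = 20.5 × 2.162/(1.397 + 2.162) = 12.45 V.
(Unloaded: V_out = x·V_in = 16.5 V.)

V_out ≈ 12.5 V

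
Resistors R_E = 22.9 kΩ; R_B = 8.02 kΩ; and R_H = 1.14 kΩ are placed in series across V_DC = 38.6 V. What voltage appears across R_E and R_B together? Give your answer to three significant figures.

V ≈ 37.2 V

Total series resistance ΣR = 22.9 + 8.02 + 1.14 = 32.06 kΩ.
R_{R_E..R_B} = 22.9 + 8.02 = 30.92 kΩ.
V = V_DC · R/ΣR = 38.6 × 0.9644 = 37.23 V.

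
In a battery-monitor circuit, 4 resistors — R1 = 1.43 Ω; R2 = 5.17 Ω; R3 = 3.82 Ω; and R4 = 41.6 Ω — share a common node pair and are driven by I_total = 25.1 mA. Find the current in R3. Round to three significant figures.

ΣG = 1/1.43 + 1/5.17 + 1/3.82 + 1/41.6 = 1.179.
By the current-divider rule, I = I_total · G_k/ΣG = 25.1 × 0.2221 = 5.575 mA.

I ≈ 5.58 mA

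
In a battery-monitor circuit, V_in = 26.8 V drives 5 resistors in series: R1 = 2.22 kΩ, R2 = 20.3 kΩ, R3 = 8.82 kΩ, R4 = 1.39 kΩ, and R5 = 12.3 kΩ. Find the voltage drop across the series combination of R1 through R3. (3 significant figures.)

V ≈ 18.7 V

Total series resistance ΣR = 2.22 + 20.3 + 8.82 + 1.39 + 12.3 = 45.03 kΩ.
R_{R1..R3} = 2.22 + 20.3 + 8.82 = 31.34 kΩ.
V = V_in · R/ΣR = 26.8 × 0.6960 = 18.65 V.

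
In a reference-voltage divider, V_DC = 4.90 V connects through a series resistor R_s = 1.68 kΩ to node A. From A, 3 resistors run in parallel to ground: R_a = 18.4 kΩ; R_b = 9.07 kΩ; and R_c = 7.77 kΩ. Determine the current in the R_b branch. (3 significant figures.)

I ≈ 0.362 mA

Combine the parallel branches: R_p = (1/18.4 + 1/9.07 + 1/7.77)⁻¹ = 3.409 kΩ.
V_A by voltage divider: V_A = 4.90 × 3.409/(1.68 + 3.409) = 3.283 V.
I(R_b) = V_A / R_b = 3.283/9.07 = 0.3619 mA.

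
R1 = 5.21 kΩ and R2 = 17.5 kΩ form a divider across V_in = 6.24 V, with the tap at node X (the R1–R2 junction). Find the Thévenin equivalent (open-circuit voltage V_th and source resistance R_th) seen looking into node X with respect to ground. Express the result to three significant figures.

V_th ≈ 4.81 V, R_th ≈ 4.01 kΩ

Open-circuit (no load on X): V_th = V_in · R2/(R1 + R2) = 6.24 × 17.5/(5.210 + 17.5) = 4.808 V.
Zeroing V_in shorts the top of R1 to ground, so R_th = R1 ‖ R2 = 4.015 kΩ.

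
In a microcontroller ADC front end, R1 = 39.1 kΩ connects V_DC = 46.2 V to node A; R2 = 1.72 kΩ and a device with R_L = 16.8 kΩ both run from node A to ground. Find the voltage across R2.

The load sits in parallel with R2, giving an effective lower resistance R2' = R2·R_L/(R2+R_L) = 1.560 kΩ.
Now apply the divider: V_out = 46.2 × 0.03837 = 1.773 V.

V_out ≈ 1.77 V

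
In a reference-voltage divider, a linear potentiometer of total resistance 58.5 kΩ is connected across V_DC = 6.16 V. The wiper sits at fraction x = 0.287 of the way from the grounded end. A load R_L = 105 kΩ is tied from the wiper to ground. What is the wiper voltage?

V_out ≈ 1.59 V

Split the track: R_lower = x·R_p = 16.79 kΩ, R_upper = (1−x)·R_p = 41.71 kΩ.
Lower segment in parallel with the load: 16.79 ‖ 105 = 14.47 kΩ.
Loaded-divider output: V_out = 6.16 × 0.2576 = 1.587 V.
(Unloaded: V_out = x·V_DC = 1.77 V.)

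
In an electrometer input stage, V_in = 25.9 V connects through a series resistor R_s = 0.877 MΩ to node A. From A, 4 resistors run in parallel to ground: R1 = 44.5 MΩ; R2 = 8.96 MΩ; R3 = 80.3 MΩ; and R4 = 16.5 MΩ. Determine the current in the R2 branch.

Parallel bank: R_p = 1/(1/44.5 + 1/8.96 + 1/80.3 + 1/16.5) = 4.828 MΩ.
V_A by voltage divider: V_A = 25.9 × 4.828/(0.877 + 4.828) = 21.92 V.
Branch current I = V_A/R2 = 21.92/8.96 = 2.446 µA.
(Check via current divider: I_total = 4.540 µA; share G_k/ΣG = 0.5388 → same result.)

I ≈ 2.45 µA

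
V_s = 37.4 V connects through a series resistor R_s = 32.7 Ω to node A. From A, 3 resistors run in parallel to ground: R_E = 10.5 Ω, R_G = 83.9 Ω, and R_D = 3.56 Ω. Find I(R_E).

I ≈ 0.260 A

Parallel bank: R_p = 1/(1/10.5 + 1/83.9 + 1/3.56) = 2.577 Ω.
Node voltage V_A = V_s · R_p/(R_s + R_p) = 37.4 × 0.07305 = 2.732 V.
Branch current I = V_A/R_E = 2.732/10.5 = 0.2602 A.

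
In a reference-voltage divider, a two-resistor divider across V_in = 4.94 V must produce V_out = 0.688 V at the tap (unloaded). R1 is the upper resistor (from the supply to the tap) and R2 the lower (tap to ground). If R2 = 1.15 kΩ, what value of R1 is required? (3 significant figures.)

The divider ratio is R2/(R1+R2) = 0.688/4.94 = 0.1393.
So R1 = R2 · (V_in/V_out − 1) = 1.15 × (4.94/0.688 − 1) = 1.15 × 6.180 = 7.107 kΩ.

R1 ≈ 7.11 kΩ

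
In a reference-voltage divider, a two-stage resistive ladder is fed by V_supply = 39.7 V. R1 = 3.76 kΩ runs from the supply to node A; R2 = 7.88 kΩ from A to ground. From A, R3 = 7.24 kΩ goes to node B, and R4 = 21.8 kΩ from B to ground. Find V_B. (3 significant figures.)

V_B ≈ 18.5 V

The second stage (R3 + R4 = 29.04 kΩ) loads node A in parallel with R2.
R2 ‖ (R3+R4) = 6.198 kΩ.
First divider: V_A = V_supply · 6.198/(3.76 + 6.198) = 24.71 V.
Then the unloaded second divider: V_B = V_A × R4/(R3+R4) = 24.71 × 0.7507 = 18.55 V.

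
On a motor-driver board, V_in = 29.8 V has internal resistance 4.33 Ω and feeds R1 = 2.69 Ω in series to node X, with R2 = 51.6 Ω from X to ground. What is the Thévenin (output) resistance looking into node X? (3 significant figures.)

R_th ≈ 6.18 Ω

R1' = 4.33 + 2.69 = 7.020 Ω (source resistance + R1).
Zeroing V_in shorts the top of R1' to ground, so R_th = R1' ‖ R2 = 6.179 Ω.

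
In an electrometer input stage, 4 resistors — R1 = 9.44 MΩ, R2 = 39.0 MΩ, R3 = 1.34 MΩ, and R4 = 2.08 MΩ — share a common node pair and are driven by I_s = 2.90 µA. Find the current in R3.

I ≈ 1.59 µA

ΣG = 1/9.44 + 1/39.0 + 1/1.34 + 1/2.08 = 1.359.
R3 takes the fraction G_k/ΣG = 0.7463/1.359 = 0.5493, so I = 2.90 × 0.5493 = 1.593 µA.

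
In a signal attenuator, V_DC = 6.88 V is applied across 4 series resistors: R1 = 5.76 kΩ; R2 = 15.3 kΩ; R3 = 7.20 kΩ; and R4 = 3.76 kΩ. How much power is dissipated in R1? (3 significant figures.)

Series current I = V_DC/ΣR = 6.88/32.02 = 0.2149 mA.
V(R1) = I·R = 1.238 V; P = V·I = 1.238 × 0.2149 = 0.2659 mW.

P ≈ 0.266 mW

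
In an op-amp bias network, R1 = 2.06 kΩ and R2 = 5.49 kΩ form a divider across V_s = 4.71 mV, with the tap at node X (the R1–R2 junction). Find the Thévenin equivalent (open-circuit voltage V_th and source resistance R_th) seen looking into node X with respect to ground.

V_th is the unloaded tap voltage: V_s · R2/(R1+R2) = 4.71 × 0.7272 = 3.425 mV.
Looking into X with the source shorted: R_th = R1·R2/(R1+R2) = 2.060 × 5.49/7.550 = 1.498 kΩ.

V_th ≈ 3.42 mV, R_th ≈ 1.50 kΩ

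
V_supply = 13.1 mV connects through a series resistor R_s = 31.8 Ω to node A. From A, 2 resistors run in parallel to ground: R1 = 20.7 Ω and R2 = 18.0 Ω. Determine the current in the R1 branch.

Combine the parallel branches: R_p = (1/20.7 + 1/18.0)⁻¹ = 9.628 Ω.
V_A by voltage divider: V_A = 13.1 × 9.628/(31.8 + 9.628) = 3.044 mV.
I(R1) = V_A / R1 = 3.044/20.7 = 0.1471 mA.

I ≈ 0.147 mA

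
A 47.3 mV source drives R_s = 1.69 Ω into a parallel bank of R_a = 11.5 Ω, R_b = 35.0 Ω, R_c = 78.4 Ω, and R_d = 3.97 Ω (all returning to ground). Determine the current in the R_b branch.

Combine the parallel branches: R_p = (1/11.5 + 1/35.0 + 1/78.4 + 1/3.97)⁻¹ = 2.630 Ω.
V_A by voltage divider: V_A = 47.3 × 2.630/(1.69 + 2.630) = 28.80 mV.
Branch current I = V_A/R_b = 28.80/35.0 = 0.8228 mA.
(Check via current divider: I_total = 10.95 mA; share G_k/ΣG = 0.07515 → same result.)

I ≈ 0.823 mA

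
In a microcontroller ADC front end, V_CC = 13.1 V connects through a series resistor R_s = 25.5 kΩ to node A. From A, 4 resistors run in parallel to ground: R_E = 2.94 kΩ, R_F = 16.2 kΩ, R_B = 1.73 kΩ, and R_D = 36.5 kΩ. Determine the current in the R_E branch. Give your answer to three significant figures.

Combine the parallel branches: R_p = (1/2.94 + 1/16.2 + 1/1.73 + 1/36.5)⁻¹ = 0.9928 kΩ.
V_A = 13.1 × 0.9928/26.49 = 0.4909 V.
Branch current I = V_A/R_E = 0.4909/2.94 = 0.1670 mA.
(Equivalently: I_total = 0.4945 mA, then current-divider fraction G_k/ΣG = 0.3377.)

I ≈ 0.167 mA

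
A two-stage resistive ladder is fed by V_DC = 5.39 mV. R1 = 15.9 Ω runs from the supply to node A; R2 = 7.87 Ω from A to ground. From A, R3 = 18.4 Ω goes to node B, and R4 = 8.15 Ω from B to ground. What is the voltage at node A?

Looking into the second stage from A: R3 + R4 = 26.55 Ω appears in parallel with R2.
R2 ‖ (R3+R4) = 6.071 Ω.
First divider: V_A = V_DC · 6.071/(15.9 + 6.071) = 1.489 mV.

V_A ≈ 1.49 mV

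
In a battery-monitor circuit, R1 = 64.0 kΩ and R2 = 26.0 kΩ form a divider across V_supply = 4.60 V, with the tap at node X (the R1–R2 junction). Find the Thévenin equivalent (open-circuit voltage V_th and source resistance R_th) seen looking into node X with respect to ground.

Open-circuit (no load on X): V_th = V_supply · R2/(R1 + R2) = 4.60 × 26.0/(64.00 + 26.0) = 1.329 V.
Looking into X with the source shorted: R_th = R1·R2/(R1+R2) = 64.00 × 26.0/90.00 = 18.49 kΩ.

V_th ≈ 1.33 V, R_th ≈ 18.5 kΩ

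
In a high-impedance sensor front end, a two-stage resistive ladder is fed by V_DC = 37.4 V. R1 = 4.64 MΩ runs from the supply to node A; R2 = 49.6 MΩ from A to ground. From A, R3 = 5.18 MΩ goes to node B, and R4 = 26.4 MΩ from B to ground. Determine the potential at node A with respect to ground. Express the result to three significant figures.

V_A ≈ 30.1 V

The second stage (R3 + R4 = 31.58 MΩ) loads node A in parallel with R2.
R2 ‖ (R3+R4) = 19.29 MΩ.
First divider: V_A = V_DC · 19.29/(4.64 + 19.29) = 30.15 V.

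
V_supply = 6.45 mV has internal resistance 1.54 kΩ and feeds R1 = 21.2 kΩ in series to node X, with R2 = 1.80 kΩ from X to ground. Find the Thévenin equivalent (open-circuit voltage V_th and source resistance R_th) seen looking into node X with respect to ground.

R1' = 1.54 + 21.2 = 22.74 kΩ (source resistance + R1).
Open-circuit (no load on X): V_th = V_supply · R2/(R1' + R2) = 6.45 × 1.80/(22.74 + 1.80) = 0.4731 mV.
Zeroing V_supply shorts the top of R1' to ground, so R_th = R1' ‖ R2 = 1.668 kΩ.

V_th ≈ 0.473 mV, R_th ≈ 1.67 kΩ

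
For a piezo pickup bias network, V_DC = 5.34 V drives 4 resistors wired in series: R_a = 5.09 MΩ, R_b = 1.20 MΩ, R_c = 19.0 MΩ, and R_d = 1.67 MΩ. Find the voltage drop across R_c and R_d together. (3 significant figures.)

ΣR = 5.09 + 1.20 + 19.0 + 1.67 = 26.96 MΩ.
R_{R_c..R_d} = 19.0 + 1.67 = 20.67 MΩ.
By the voltage-divider rule, V = 5.34 × 20.67/26.96 = 4.094 V.

V ≈ 4.09 V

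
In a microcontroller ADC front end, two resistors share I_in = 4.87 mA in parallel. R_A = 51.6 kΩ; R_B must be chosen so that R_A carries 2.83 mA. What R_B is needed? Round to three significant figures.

The fraction through R_A equals R_B/(R_A+R_B).
2.83/4.87 = R_B/(R_A + R_B) → R_B = R_A · (0.5811)/(1 − 0.5811) = 51.6 × 1.387 = 71.58 kΩ.

R_B ≈ 71.6 kΩ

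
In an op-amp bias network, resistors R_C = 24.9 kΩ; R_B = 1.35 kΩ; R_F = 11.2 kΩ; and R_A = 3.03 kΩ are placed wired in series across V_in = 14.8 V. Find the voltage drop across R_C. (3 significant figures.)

V ≈ 9.10 V

Total series resistance ΣR = 24.9 + 1.35 + 11.2 + 3.03 = 40.48 kΩ.
Voltage divider: V = V_in · (24.90 / 40.48) = 14.8 × 0.6151 = 9.104 V.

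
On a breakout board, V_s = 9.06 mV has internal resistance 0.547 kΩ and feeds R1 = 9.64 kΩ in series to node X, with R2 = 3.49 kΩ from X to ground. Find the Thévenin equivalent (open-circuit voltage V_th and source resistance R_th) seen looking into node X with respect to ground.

R1' = 0.547 + 9.64 = 10.19 kΩ (source resistance + R1).
Open-circuit (no load on X): V_th = V_s · R2/(R1' + R2) = 9.06 × 3.49/(10.19 + 3.49) = 2.312 mV.
Zeroing V_s shorts the top of R1' to ground, so R_th = R1' ‖ R2 = 2.599 kΩ.

V_th ≈ 2.31 mV, R_th ≈ 2.60 kΩ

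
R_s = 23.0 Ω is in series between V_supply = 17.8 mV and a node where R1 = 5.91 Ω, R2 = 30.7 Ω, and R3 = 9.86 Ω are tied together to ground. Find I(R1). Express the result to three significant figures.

Combine the parallel branches: R_p = (1/5.91 + 1/30.7 + 1/9.86)⁻¹ = 3.298 Ω.
Node voltage V_A = V_supply · R_p/(R_s + R_p) = 17.8 × 0.1254 = 2.232 mV.
I(R1) = V_A / R1 = 2.232/5.91 = 0.3777 mA.

I ≈ 0.378 mA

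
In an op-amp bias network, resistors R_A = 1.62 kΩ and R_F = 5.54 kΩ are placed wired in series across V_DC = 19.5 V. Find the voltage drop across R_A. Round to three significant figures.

Series total: ΣR = 1.62 + 5.54 = 7.160 kΩ.
Voltage divider: V = V_DC · (1.620 / 7.160) = 19.5 × 0.2263 = 4.412 V.

V ≈ 4.41 V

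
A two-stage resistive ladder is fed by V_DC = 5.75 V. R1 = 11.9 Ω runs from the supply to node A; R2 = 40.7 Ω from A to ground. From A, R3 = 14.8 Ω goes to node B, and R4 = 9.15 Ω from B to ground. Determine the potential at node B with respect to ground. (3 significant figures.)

V_B ≈ 1.23 V

Node A sees R2 in parallel with the series input of stage 2, R3 + R4 = 23.95 Ω.
Effective lower resistance at A: R2 ‖ 23.95 = 15.08 Ω.
So V_A = 5.75 × 0.5589 = 3.214 V.
Stage 2 is unloaded, so V_B = V_A · R4/(R3+R4) = 3.214 × 9.15/23.95 = 1.228 V.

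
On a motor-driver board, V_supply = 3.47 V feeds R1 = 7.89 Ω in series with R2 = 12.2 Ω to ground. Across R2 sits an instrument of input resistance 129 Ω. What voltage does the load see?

V_out ≈ 2.03 V

The load sits in parallel with R2, giving an effective lower resistance R2' = R2·R_L/(R2+R_L) = 11.15 Ω.
Now apply the divider: V_out = 3.47 × 0.5855 = 2.032 V.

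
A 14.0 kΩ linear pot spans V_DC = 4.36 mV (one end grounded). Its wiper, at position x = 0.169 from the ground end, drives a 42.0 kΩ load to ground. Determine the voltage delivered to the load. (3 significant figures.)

V_out ≈ 0.704 mV

The pot divides into 11.63 kΩ above the wiper and 2.366 kΩ below.
Lower segment in parallel with the load: 2.366 ‖ 42.0 = 2.240 kΩ.
Then V_out = V_DC · 2.240/(11.63 + 2.240) = 0.7039 mV.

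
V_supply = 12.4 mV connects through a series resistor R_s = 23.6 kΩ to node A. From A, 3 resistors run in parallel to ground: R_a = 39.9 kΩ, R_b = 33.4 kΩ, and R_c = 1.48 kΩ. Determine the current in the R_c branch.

Parallel bank: R_p = 1/(1/39.9 + 1/33.4 + 1/1.48) = 1.369 kΩ.
Node voltage V_A = V_supply · R_p/(R_s + R_p) = 12.4 × 0.05481 = 0.6797 mV.
Branch current I = V_A/R_c = 0.6797/1.48 = 0.4592 µA.
(Check via current divider: I_total = 0.4966 µA; share G_k/ΣG = 0.9247 → same result.)

I ≈ 0.459 µA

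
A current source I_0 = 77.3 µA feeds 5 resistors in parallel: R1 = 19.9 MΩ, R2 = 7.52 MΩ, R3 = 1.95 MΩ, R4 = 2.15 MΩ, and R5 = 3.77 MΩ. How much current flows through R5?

Total conductance ΣG = 1/19.9 + 1/7.52 + 1/1.95 + 1/2.15 + 1/3.77 = 1.426 (units of 1/MΩ).
R5 takes the fraction G_k/ΣG = 0.2653/1.426 = 0.1860, so I = 77.3 × 0.1860 = 14.37 µA.

I ≈ 14.4 µA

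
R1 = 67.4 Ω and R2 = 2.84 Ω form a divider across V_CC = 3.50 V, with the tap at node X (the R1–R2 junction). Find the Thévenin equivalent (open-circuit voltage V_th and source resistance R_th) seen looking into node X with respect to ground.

Open-circuit (no load on X): V_th = V_CC · R2/(R1 + R2) = 3.50 × 2.84/(67.40 + 2.84) = 0.1415 V.
Zeroing V_CC shorts the top of R1 to ground, so R_th = R1 ‖ R2 = 2.725 Ω.

V_th ≈ 0.142 V, R_th ≈ 2.73 Ω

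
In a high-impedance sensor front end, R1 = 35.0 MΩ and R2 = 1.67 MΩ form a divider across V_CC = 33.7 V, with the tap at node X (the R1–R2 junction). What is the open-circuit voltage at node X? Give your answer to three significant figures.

V_th ≈ 1.53 V

With X open, the divider is unloaded: V_th = 33.7 × 1.67/36.67 = 1.535 V.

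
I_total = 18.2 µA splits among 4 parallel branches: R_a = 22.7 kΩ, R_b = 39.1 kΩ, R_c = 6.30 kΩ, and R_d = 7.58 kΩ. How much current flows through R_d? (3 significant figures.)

Total conductance ΣG = 1/22.7 + 1/39.1 + 1/6.30 + 1/7.58 = 0.3603 (units of 1/kΩ).
By the current-divider rule, I = I_total · G_k/ΣG = 18.2 × 0.3662 = 6.664 µA.

I ≈ 6.66 µA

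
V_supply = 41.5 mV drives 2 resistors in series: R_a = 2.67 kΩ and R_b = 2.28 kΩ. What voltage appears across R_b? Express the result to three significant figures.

V ≈ 19.1 mV

Series total: ΣR = 2.67 + 2.28 = 4.950 kΩ.
Voltage divider: V = V_supply · (2.280 / 4.950) = 41.5 × 0.4606 = 19.12 mV.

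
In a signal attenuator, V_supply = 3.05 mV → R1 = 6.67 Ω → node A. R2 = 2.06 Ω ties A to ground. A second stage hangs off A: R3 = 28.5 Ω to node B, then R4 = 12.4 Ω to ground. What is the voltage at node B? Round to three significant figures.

Looking into the second stage from A: R3 + R4 = 40.90 Ω appears in parallel with R2.
Effective lower resistance at A: R2 ‖ 40.90 = 1.961 Ω.
So V_A = 3.05 × 0.2272 = 0.6930 mV.
V_B = V_A × 0.3032 = 0.2101 mV.

V_B ≈ 0.210 mV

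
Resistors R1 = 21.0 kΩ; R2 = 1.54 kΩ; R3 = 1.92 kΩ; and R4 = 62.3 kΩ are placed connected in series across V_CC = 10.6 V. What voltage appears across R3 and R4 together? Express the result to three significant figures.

V ≈ 7.85 V

Total series resistance ΣR = 21.0 + 1.54 + 1.92 + 62.3 = 86.76 kΩ.
R_{R3..R4} = 1.92 + 62.3 = 64.22 kΩ.
V = V_CC · R/ΣR = 10.6 × 0.7402 = 7.846 V.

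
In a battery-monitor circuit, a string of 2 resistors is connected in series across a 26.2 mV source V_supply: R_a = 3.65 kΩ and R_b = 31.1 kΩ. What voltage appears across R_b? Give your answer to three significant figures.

V ≈ 23.4 mV

ΣR = 3.65 + 31.1 = 34.75 kΩ.
Voltage divider: V = V_supply · (31.10 / 34.75) = 26.2 × 0.8950 = 23.45 mV.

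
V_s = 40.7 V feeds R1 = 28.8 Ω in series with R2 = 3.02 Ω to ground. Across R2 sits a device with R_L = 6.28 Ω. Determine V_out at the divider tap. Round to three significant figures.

The load sits in parallel with R2, giving an effective lower resistance R2' = R2·R_L/(R2+R_L) = 2.039 Ω.
Now apply the divider: V_out = 40.7 × 0.06613 = 2.691 V.

V_out ≈ 2.69 V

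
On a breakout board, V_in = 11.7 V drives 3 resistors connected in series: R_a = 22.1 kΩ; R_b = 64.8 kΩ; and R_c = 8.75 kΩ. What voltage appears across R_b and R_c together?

ΣR = 22.1 + 64.8 + 8.75 = 95.65 kΩ.
R_{R_b..R_c} = 64.8 + 8.75 = 73.55 kΩ.
Voltage divider: V = V_in · (73.55 / 95.65) = 11.7 × 0.7689 = 8.997 V.

V ≈ 9.00 V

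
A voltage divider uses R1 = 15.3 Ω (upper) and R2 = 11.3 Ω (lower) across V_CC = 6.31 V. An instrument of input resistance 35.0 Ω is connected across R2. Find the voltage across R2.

The load sits in parallel with R2, giving an effective lower resistance R2' = R2·R_L/(R2+R_L) = 8.542 Ω.
Voltage divider with the loaded lower leg: V_out = 6.31 × 8.542/(15.3 + 8.542) = 6.31 × 0.3583 = 2.261 V.
(Unloaded it would be 2.68 V; the load pulls it down.)

V_out ≈ 2.26 V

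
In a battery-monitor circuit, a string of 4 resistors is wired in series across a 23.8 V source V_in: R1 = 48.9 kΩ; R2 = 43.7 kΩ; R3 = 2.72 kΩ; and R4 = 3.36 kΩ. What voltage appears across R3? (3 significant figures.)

V ≈ 0.656 V

Series total: ΣR = 48.9 + 43.7 + 2.72 + 3.36 = 98.68 kΩ.
V = V_in · R/ΣR = 23.8 × 0.02756 = 0.6560 V.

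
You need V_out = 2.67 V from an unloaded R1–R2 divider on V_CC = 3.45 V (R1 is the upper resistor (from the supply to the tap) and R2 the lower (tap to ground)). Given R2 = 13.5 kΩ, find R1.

V_out/V_CC = R2/(R1+R2) = 0.7739.
Rearranging, R1 = R2·(1−k)/k = 13.5 × 0.2921 = 3.944 kΩ.

R1 ≈ 3.94 kΩ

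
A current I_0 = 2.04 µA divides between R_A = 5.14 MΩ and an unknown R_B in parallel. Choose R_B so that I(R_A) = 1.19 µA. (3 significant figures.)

R_B ≈ 7.20 MΩ

The fraction through R_A equals R_B/(R_A+R_B).
1.19/2.04 = R_B/(R_A + R_B) → R_B = R_A · (0.5833)/(1 − 0.5833) = 5.14 × 1.400 = 7.196 MΩ.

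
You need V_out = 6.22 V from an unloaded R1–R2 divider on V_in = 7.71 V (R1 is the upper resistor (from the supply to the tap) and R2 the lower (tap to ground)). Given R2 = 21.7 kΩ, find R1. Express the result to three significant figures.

The divider ratio is R2/(R1+R2) = 6.22/7.71 = 0.8067.
So R1 = R2 · (V_in/V_out − 1) = 21.7 × (7.71/6.22 − 1) = 21.7 × 0.2395 = 5.198 kΩ.

R1 ≈ 5.20 kΩ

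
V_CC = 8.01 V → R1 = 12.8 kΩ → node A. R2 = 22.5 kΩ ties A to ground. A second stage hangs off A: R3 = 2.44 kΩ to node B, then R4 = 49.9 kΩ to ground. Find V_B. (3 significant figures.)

V_B ≈ 4.21 V

Node A sees R2 in parallel with the series input of stage 2, R3 + R4 = 52.34 kΩ.
Effective lower resistance at A: R2 ‖ 52.34 = 15.74 kΩ.
So V_A = 8.01 × 0.5514 = 4.417 V.
Stage 2 is unloaded, so V_B = V_A · R4/(R3+R4) = 4.417 × 49.9/52.34 = 4.211 V.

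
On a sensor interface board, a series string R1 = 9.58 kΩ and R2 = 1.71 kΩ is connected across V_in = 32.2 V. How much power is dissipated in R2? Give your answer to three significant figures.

ΣR = 11.29 kΩ → I = 32.2/11.29 = 2.852 mA.
P = I²R = 8.134 × 1.71 = 13.91 mW.

P ≈ 13.9 mW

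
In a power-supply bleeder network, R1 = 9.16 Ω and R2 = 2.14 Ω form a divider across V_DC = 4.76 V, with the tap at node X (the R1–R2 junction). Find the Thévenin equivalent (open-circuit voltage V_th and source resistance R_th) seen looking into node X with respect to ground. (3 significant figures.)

With X open, the divider is unloaded: V_th = 4.76 × 2.14/11.30 = 0.9015 V.
Looking into X with the source shorted: R_th = R1·R2/(R1+R2) = 9.160 × 2.14/11.30 = 1.735 Ω.

V_th ≈ 0.901 V, R_th ≈ 1.73 Ω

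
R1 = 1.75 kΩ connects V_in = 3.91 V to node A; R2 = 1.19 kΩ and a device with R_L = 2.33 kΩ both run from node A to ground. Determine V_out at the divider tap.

R2 ‖ R_L = (1.19 × 2.33)/(1.19 + 2.33) = 0.7877 kΩ.
Voltage divider with the loaded lower leg: V_out = 3.91 × 0.7877/(1.75 + 0.7877) = 3.91 × 0.3104 = 1.214 V.
(Unloaded it would be 1.58 V; the load pulls it down.)

V_out ≈ 1.21 V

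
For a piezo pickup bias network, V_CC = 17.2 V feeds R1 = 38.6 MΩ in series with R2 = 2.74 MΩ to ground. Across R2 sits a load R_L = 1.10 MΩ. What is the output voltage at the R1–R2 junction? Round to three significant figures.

V_out ≈ 0.343 V

The load sits in parallel with R2, giving an effective lower resistance R2' = R2·R_L/(R2+R_L) = 0.7849 MΩ.
Now apply the divider: V_out = 17.2 × 0.01993 = 0.3428 V.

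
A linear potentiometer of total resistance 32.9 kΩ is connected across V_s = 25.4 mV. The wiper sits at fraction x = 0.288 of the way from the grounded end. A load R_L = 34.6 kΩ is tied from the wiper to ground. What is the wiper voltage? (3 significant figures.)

Lower segment x·R_p = 9.475 kΩ; upper segment (1−x)·R_p = 23.42 kΩ.
R_L loads the lower segment: effective lower R = 7.438 kΩ.
Then V_out = V_s · 7.438/(23.42 + 7.438) = 6.122 mV.

V_out ≈ 6.12 mV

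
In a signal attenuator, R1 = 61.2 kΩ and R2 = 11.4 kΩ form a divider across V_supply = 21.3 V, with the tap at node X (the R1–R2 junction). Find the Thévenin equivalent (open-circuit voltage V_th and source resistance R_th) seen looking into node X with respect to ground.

V_th ≈ 3.34 V, R_th ≈ 9.61 kΩ

V_th is the unloaded tap voltage: V_supply · R2/(R1+R2) = 21.3 × 0.1570 = 3.345 V.
With V_supply suppressed (replaced by a short), R_th = R1 ‖ R2 = (61.20 × 11.4)/(61.20 + 11.4) = 9.610 kΩ.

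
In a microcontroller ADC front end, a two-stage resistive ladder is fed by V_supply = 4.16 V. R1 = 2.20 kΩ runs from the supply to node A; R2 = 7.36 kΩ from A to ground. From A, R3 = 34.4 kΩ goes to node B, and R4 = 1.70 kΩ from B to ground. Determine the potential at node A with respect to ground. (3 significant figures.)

The second stage (R3 + R4 = 36.10 kΩ) loads node A in parallel with R2.
R2 ‖ (R3+R4) = 6.114 kΩ.
First divider: V_A = V_supply · 6.114/(2.20 + 6.114) = 3.059 V.

V_A ≈ 3.06 V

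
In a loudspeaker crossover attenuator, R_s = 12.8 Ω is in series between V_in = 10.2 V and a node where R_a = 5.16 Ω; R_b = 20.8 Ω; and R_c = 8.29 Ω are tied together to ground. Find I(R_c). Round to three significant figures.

I ≈ 0.218 A

Parallel bank: R_p = 1/(1/5.16 + 1/20.8 + 1/8.29) = 2.759 Ω.
Node voltage V_A = V_in · R_p/(R_s + R_p) = 10.2 × 0.1773 = 1.808 V.
I(R_c) = V_A / R_c = 1.808/8.29 = 0.2182 A.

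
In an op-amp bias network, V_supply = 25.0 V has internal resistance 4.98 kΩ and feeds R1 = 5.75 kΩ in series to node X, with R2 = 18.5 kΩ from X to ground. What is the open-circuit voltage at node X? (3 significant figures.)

V_th ≈ 15.8 V

R1' = 4.98 + 5.75 = 10.73 kΩ (source resistance + R1).
V_th is the unloaded tap voltage: V_supply · R2/(R1'+R2) = 25.0 × 0.6329 = 15.82 V.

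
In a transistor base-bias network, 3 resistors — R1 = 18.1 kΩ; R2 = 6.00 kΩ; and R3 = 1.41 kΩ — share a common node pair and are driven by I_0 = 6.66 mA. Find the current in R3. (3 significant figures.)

I ≈ 5.07 mA

Conductances: ΣG = 1/18.1 + 1/6.00 + 1/1.41 = 0.9311 (1/kΩ).
Current divider: I(R3) = I_0 · G_k/ΣG = 6.66 × (0.7092/0.9311) = 6.66 × 0.7617 = 5.073 mA.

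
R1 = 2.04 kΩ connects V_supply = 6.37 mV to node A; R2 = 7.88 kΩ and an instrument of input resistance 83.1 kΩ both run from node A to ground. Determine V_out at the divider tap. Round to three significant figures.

V_out ≈ 4.96 mV

R2 ‖ R_L = (7.88 × 83.1)/(7.88 + 83.1) = 7.197 kΩ.
Now apply the divider: V_out = 6.37 × 0.7792 = 4.963 mV.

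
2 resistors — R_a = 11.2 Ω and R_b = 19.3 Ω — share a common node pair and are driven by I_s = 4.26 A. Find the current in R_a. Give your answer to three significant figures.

Two-branch current divider: I_k = I_s · R_other/(R_1 + R_2).
So I = 4.26 × 19.3/30.50 = 2.696 A.

I ≈ 2.70 A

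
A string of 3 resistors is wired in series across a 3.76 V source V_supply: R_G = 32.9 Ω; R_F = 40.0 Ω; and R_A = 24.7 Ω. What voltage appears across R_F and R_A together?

V ≈ 2.49 V

ΣR = 32.9 + 40.0 + 24.7 = 97.60 Ω.
R_{R_F..R_A} = 40.0 + 24.7 = 64.70 Ω.
By the voltage-divider rule, V = 3.76 × 64.70/97.60 = 2.493 V.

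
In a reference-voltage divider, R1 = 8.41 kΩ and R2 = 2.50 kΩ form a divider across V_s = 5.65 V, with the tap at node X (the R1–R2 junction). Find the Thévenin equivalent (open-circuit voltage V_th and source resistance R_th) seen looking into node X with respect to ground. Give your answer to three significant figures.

V_th ≈ 1.29 V, R_th ≈ 1.93 kΩ

With X open, the divider is unloaded: V_th = 5.65 × 2.50/10.91 = 1.295 V.
With V_s suppressed (replaced by a short), R_th = R1 ‖ R2 = (8.410 × 2.50)/(8.410 + 2.50) = 1.927 kΩ.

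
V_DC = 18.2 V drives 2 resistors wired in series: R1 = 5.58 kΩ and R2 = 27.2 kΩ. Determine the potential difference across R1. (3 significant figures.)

V ≈ 3.10 V

Series total: ΣR = 5.58 + 27.2 = 32.78 kΩ.
Voltage divider: V = V_DC · (5.580 / 32.78) = 18.2 × 0.1702 = 3.098 V.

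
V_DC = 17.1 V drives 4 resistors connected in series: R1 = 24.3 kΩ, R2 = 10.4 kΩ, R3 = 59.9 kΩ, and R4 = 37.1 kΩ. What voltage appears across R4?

Series total: ΣR = 24.3 + 10.4 + 59.9 + 37.1 = 131.7 kΩ.
By the voltage-divider rule, V = 17.1 × 37.10/131.7 = 4.817 V.

V ≈ 4.82 V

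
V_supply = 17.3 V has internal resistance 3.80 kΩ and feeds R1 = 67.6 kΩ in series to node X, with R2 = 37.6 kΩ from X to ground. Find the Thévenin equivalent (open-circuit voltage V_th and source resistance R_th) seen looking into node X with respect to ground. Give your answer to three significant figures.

V_th ≈ 5.97 V, R_th ≈ 24.6 kΩ

R1' = 3.80 + 67.6 = 71.40 kΩ (source resistance + R1).
V_th is the unloaded tap voltage: V_supply · R2/(R1'+R2) = 17.3 × 0.3450 = 5.968 V.
Looking into X with the source shorted: R_th = R1'·R2/(R1'+R2) = 71.40 × 37.6/109.0 = 24.63 kΩ.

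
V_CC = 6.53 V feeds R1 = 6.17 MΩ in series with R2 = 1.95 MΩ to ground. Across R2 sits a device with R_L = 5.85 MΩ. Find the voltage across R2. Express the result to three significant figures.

First combine the lower leg with the load: R2 ‖ R_L = 1.462 MΩ.
Then V_out = V_CC · R2'/(R1 + R2') = 6.53 × 1.462/7.633 = 1.251 V.
(Unloaded it would be 1.57 V; the load pulls it down.)

V_out ≈ 1.25 V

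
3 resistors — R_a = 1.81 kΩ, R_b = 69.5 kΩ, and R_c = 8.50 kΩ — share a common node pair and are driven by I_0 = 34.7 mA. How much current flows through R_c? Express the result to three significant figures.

Total conductance ΣG = 1/1.81 + 1/69.5 + 1/8.50 = 0.6845 (units of 1/kΩ).
R_c takes the fraction G_k/ΣG = 0.1176/0.6845 = 0.1719, so I = 34.7 × 0.1719 = 5.964 mA.

I ≈ 5.96 mA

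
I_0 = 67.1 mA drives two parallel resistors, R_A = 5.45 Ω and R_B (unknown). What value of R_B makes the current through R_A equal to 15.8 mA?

R_B ≈ 1.68 Ω

The fraction through R_A equals R_B/(R_A+R_B).
With f = 0.2355, R_B = R_A · f/(1−f) = 5.45 × 0.3080 = 1.679 Ω.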